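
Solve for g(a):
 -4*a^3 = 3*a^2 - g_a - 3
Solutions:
 g(a) = C1 + a^4 + a^3 - 3*a


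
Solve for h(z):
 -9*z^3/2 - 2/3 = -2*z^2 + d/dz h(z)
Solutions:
 h(z) = C1 - 9*z^4/8 + 2*z^3/3 - 2*z/3


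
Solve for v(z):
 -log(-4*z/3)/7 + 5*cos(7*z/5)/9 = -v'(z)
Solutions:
 v(z) = C1 + z*log(-z)/7 - z*log(3)/7 - z/7 + 2*z*log(2)/7 - 25*sin(7*z/5)/63


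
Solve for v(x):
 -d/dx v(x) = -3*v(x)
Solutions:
 v(x) = C1*exp(3*x)


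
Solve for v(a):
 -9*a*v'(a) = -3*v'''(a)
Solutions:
 v(a) = C1 + Integral(C2*airyai(3^(1/3)*a) + C3*airybi(3^(1/3)*a), a)


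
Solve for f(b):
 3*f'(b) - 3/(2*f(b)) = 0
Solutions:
 f(b) = -sqrt(C1 + b)
 f(b) = sqrt(C1 + b)


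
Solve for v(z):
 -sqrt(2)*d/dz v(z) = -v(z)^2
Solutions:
 v(z) = -2/(C1 + sqrt(2)*z)


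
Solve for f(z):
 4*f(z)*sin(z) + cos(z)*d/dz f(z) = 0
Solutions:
 f(z) = C1*cos(z)^4


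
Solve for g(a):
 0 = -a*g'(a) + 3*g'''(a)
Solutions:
 g(a) = C1 + Integral(C2*airyai(3^(2/3)*a/3) + C3*airybi(3^(2/3)*a/3), a)


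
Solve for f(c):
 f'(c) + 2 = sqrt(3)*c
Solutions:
 f(c) = C1 + sqrt(3)*c^2/2 - 2*c


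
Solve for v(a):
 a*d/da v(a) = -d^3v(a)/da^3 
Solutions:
 v(a) = C1 + Integral(C2*airyai(-a) + C3*airybi(-a), a)


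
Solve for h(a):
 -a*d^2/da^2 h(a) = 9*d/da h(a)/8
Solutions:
 h(a) = C1 + C2/a^(1/8)


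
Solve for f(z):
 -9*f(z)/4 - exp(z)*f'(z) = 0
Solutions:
 f(z) = C1*exp(9*exp(-z)/4)


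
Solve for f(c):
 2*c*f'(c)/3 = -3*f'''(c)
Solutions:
 f(c) = C1 + Integral(C2*airyai(-6^(1/3)*c/3) + C3*airybi(-6^(1/3)*c/3), c)


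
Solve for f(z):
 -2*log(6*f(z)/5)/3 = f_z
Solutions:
 -3*Integral(1/(-log(_y) - log(6) + log(5)), (_y, f(z)))/2 = C1 - z


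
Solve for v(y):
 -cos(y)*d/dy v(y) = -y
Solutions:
 v(y) = C1 + Integral(y/cos(y), y)


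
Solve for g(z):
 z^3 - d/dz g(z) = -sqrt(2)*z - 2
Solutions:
 g(z) = C1 + z^4/4 + sqrt(2)*z^2/2 + 2*z


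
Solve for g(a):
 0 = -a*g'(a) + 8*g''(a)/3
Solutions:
 g(a) = C1 + C2*erfi(sqrt(3)*a/4)


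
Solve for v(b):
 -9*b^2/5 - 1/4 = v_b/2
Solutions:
 v(b) = C1 - 6*b^3/5 - b/2


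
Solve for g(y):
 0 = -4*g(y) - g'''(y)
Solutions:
 g(y) = C3*exp(-2^(2/3)*y) + (C1*sin(2^(2/3)*sqrt(3)*y/2) + C2*cos(2^(2/3)*sqrt(3)*y/2))*exp(2^(2/3)*y/2)


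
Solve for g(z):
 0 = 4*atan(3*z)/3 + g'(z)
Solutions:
 g(z) = C1 - 4*z*atan(3*z)/3 + 2*log(9*z^2 + 1)/9


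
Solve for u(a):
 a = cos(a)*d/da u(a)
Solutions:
 u(a) = C1 + Integral(a/cos(a), a)


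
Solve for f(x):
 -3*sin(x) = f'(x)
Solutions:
 f(x) = C1 + 3*cos(x)


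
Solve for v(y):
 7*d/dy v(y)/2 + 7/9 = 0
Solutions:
 v(y) = C1 - 2*y/9


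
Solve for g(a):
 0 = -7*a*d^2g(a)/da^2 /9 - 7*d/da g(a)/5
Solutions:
 g(a) = C1 + C2/a^(4/5)


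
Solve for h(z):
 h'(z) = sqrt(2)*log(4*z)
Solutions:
 h(z) = C1 + sqrt(2)*z*log(z) - sqrt(2)*z + 2*sqrt(2)*z*log(2)


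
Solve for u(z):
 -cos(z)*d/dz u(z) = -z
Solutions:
 u(z) = C1 + Integral(z/cos(z), z)


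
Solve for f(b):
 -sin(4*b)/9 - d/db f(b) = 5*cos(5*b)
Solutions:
 f(b) = C1 - sin(5*b) + cos(4*b)/36


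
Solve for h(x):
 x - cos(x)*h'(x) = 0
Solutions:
 h(x) = C1 + Integral(x/cos(x), x)


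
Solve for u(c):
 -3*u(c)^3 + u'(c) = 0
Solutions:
 u(c) = -sqrt(2)*sqrt(-1/(C1 + 3*c))/2
 u(c) = sqrt(2)*sqrt(-1/(C1 + 3*c))/2


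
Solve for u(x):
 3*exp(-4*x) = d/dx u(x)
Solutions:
 u(x) = C1 - 3*exp(-4*x)/4


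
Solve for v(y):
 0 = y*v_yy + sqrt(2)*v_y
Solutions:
 v(y) = C1 + C2*y^(1 - sqrt(2))


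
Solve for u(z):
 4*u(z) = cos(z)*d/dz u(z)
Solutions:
 u(z) = C1*(sin(z)^2 + 2*sin(z) + 1)/(sin(z)^2 - 2*sin(z) + 1)


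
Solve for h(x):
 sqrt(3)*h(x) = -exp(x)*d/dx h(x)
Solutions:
 h(x) = C1*exp(sqrt(3)*exp(-x))


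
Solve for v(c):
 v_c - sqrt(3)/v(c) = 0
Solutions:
 v(c) = -sqrt(C1 + 2*sqrt(3)*c)
 v(c) = sqrt(C1 + 2*sqrt(3)*c)


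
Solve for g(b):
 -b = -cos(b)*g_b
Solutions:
 g(b) = C1 + Integral(b/cos(b), b)


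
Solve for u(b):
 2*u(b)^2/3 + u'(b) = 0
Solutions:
 u(b) = 3/(C1 + 2*b)


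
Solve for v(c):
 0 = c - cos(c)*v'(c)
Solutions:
 v(c) = C1 + Integral(c/cos(c), c)


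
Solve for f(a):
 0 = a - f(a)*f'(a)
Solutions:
 f(a) = -sqrt(C1 + a^2)
 f(a) = sqrt(C1 + a^2)


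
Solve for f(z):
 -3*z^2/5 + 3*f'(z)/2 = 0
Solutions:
 f(z) = C1 + 2*z^3/15


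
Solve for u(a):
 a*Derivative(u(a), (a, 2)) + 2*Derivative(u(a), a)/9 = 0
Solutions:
 u(a) = C1 + C2*a^(7/9)


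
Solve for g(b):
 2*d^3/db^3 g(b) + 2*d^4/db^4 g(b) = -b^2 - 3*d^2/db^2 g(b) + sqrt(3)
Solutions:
 g(b) = C1 + C2*b - b^4/36 + 2*b^3/27 + b^2*(4 + 9*sqrt(3))/54 + (C3*sin(sqrt(5)*b/2) + C4*cos(sqrt(5)*b/2))*exp(-b/2)


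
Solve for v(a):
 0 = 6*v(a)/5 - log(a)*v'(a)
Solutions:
 v(a) = C1*exp(6*li(a)/5)


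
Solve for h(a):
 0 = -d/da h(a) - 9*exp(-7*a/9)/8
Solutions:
 h(a) = C1 + 81*exp(-7*a/9)/56


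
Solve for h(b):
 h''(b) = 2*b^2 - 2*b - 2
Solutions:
 h(b) = C1 + C2*b + b^4/6 - b^3/3 - b^2


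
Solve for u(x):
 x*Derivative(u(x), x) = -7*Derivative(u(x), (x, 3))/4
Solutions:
 u(x) = C1 + Integral(C2*airyai(-14^(2/3)*x/7) + C3*airybi(-14^(2/3)*x/7), x)


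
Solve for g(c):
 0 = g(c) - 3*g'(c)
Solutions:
 g(c) = C1*exp(c/3)


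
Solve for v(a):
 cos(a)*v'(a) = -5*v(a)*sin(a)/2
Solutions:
 v(a) = C1*cos(a)^(5/2)


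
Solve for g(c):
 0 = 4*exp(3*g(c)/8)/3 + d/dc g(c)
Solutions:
 g(c) = 8*log((-1 - sqrt(3)*I)*(1/(C1 + 4*c))^(1/3))
 g(c) = 8*log((-1 + sqrt(3)*I)*(1/(C1 + 4*c))^(1/3))
 g(c) = 8*log(1/(C1 + 4*c))/3 + 8*log(2)


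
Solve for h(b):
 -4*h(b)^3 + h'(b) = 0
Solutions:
 h(b) = -sqrt(2)*sqrt(-1/(C1 + 4*b))/2
 h(b) = sqrt(2)*sqrt(-1/(C1 + 4*b))/2


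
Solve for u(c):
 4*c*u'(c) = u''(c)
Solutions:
 u(c) = C1 + C2*erfi(sqrt(2)*c)


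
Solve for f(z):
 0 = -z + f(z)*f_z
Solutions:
 f(z) = -sqrt(C1 + z^2)
 f(z) = sqrt(C1 + z^2)


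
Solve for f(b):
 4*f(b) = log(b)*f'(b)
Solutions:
 f(b) = C1*exp(4*li(b))


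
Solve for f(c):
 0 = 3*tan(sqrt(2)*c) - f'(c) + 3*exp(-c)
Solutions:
 f(c) = C1 + 3*sqrt(2)*log(tan(sqrt(2)*c)^2 + 1)/4 - 3*exp(-c)


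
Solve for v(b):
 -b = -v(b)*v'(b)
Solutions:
 v(b) = -sqrt(C1 + b^2)
 v(b) = sqrt(C1 + b^2)


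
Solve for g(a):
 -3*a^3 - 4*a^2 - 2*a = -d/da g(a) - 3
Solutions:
 g(a) = C1 + 3*a^4/4 + 4*a^3/3 + a^2 - 3*a


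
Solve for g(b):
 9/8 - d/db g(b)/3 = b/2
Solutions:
 g(b) = C1 - 3*b^2/4 + 27*b/8


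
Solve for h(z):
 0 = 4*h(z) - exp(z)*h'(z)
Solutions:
 h(z) = C1*exp(-4*exp(-z))


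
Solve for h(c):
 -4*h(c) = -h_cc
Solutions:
 h(c) = C1*exp(-2*c) + C2*exp(2*c)


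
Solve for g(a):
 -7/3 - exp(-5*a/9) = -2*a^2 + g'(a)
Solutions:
 g(a) = C1 + 2*a^3/3 - 7*a/3 + 9*exp(-5*a/9)/5


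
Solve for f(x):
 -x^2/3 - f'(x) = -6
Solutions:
 f(x) = C1 - x^3/9 + 6*x


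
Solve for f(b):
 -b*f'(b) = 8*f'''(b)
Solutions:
 f(b) = C1 + Integral(C2*airyai(-b/2) + C3*airybi(-b/2), b)


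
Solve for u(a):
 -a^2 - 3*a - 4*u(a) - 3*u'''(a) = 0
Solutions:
 u(a) = C3*exp(-6^(2/3)*a/3) - a^2/4 - 3*a/4 + (C1*sin(2^(2/3)*3^(1/6)*a/2) + C2*cos(2^(2/3)*3^(1/6)*a/2))*exp(6^(2/3)*a/6)


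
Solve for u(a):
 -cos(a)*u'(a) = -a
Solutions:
 u(a) = C1 + Integral(a/cos(a), a)


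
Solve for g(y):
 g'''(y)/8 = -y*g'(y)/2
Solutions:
 g(y) = C1 + Integral(C2*airyai(-2^(2/3)*y) + C3*airybi(-2^(2/3)*y), y)


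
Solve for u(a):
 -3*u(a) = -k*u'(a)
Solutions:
 u(a) = C1*exp(3*a/k)


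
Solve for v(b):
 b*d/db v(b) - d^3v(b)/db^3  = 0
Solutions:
 v(b) = C1 + Integral(C2*airyai(b) + C3*airybi(b), b)


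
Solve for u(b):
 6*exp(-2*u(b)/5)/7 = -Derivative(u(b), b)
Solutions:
 u(b) = 5*log(-sqrt(C1 - 6*b)) - 5*log(35) + 5*log(70)/2
 u(b) = 5*log(C1 - 6*b)/2 - 5*log(35) + 5*log(70)/2


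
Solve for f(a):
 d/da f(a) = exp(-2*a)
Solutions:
 f(a) = C1 - exp(-2*a)/2


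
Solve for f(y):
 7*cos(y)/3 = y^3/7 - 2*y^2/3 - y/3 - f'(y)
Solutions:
 f(y) = C1 + y^4/28 - 2*y^3/9 - y^2/6 - 7*sin(y)/3


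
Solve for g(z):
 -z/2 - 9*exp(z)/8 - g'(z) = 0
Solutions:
 g(z) = C1 - z^2/4 - 9*exp(z)/8


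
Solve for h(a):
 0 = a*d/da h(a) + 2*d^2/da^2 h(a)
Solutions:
 h(a) = C1 + C2*erf(a/2)


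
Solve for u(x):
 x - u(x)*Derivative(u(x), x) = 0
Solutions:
 u(x) = -sqrt(C1 + x^2)
 u(x) = sqrt(C1 + x^2)


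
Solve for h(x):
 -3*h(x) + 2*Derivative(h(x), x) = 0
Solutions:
 h(x) = C1*exp(3*x/2)


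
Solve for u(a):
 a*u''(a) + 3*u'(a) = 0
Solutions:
 u(a) = C1 + C2/a^2


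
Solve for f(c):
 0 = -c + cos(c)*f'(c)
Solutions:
 f(c) = C1 + Integral(c/cos(c), c)


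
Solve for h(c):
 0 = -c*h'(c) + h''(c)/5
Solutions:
 h(c) = C1 + C2*erfi(sqrt(10)*c/2)


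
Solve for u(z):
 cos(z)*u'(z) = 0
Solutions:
 u(z) = C1


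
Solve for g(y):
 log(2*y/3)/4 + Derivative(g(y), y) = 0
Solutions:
 g(y) = C1 - y*log(y)/4 - y*log(2)/4 + y/4 + y*log(3)/4


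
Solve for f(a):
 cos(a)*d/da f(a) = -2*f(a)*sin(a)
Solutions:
 f(a) = C1*cos(a)^2


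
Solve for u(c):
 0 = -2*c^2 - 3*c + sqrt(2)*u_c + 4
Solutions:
 u(c) = C1 + sqrt(2)*c^3/3 + 3*sqrt(2)*c^2/4 - 2*sqrt(2)*c


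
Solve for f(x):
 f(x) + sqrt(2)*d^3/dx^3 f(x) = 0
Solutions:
 f(x) = C3*exp(-2^(5/6)*x/2) + (C1*sin(2^(5/6)*sqrt(3)*x/4) + C2*cos(2^(5/6)*sqrt(3)*x/4))*exp(2^(5/6)*x/4)


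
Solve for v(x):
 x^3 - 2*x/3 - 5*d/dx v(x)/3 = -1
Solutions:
 v(x) = C1 + 3*x^4/20 - x^2/5 + 3*x/5


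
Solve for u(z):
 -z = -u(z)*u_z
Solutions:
 u(z) = -sqrt(C1 + z^2)
 u(z) = sqrt(C1 + z^2)


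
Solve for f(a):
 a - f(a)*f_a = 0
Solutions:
 f(a) = -sqrt(C1 + a^2)
 f(a) = sqrt(C1 + a^2)


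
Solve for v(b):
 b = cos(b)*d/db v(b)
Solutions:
 v(b) = C1 + Integral(b/cos(b), b)


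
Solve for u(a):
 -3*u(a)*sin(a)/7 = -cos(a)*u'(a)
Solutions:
 u(a) = C1/cos(a)^(3/7)


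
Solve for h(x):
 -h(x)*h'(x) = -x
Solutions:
 h(x) = -sqrt(C1 + x^2)
 h(x) = sqrt(C1 + x^2)


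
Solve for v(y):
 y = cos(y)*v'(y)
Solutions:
 v(y) = C1 + Integral(y/cos(y), y)


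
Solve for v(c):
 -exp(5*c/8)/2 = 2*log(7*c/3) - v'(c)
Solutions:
 v(c) = C1 + 2*c*log(c) + 2*c*(-log(3) - 1 + log(7)) + 4*exp(5*c/8)/5


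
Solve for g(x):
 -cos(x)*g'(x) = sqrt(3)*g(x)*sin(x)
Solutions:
 g(x) = C1*cos(x)^(sqrt(3))


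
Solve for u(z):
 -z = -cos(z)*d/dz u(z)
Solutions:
 u(z) = C1 + Integral(z/cos(z), z)


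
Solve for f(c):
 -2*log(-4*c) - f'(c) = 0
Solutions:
 f(c) = C1 - 2*c*log(-c) + 2*c*(1 - 2*log(2))


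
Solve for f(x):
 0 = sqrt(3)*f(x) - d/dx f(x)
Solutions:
 f(x) = C1*exp(sqrt(3)*x)


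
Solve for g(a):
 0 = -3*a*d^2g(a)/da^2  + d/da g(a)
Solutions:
 g(a) = C1 + C2*a^(4/3)


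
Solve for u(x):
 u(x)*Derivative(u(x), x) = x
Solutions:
 u(x) = -sqrt(C1 + x^2)
 u(x) = sqrt(C1 + x^2)


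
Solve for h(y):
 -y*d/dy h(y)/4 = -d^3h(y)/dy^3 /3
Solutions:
 h(y) = C1 + Integral(C2*airyai(6^(1/3)*y/2) + C3*airybi(6^(1/3)*y/2), y)


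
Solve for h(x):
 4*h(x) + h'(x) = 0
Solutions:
 h(x) = C1*exp(-4*x)


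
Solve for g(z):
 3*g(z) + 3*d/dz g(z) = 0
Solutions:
 g(z) = C1*exp(-z)


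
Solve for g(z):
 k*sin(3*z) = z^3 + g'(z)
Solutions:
 g(z) = C1 - k*cos(3*z)/3 - z^4/4


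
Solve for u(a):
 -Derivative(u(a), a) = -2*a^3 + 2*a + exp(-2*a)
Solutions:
 u(a) = C1 + a^4/2 - a^2 + exp(-2*a)/2


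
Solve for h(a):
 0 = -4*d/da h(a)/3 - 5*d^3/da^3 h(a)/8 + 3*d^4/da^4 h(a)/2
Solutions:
 h(a) = C1 + C2*exp(a*(-(144*sqrt(20986) + 20861)^(1/3) - 25/(144*sqrt(20986) + 20861)^(1/3) + 10)/72)*sin(sqrt(3)*a*(-(144*sqrt(20986) + 20861)^(1/3) + 25/(144*sqrt(20986) + 20861)^(1/3))/72) + C3*exp(a*(-(144*sqrt(20986) + 20861)^(1/3) - 25/(144*sqrt(20986) + 20861)^(1/3) + 10)/72)*cos(sqrt(3)*a*(-(144*sqrt(20986) + 20861)^(1/3) + 25/(144*sqrt(20986) + 20861)^(1/3))/72) + C4*exp(a*(25/(144*sqrt(20986) + 20861)^(1/3) + 5 + (144*sqrt(20986) + 20861)^(1/3))/36)


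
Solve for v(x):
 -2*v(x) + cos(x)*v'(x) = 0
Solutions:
 v(x) = C1*(sin(x) + 1)/(sin(x) - 1)


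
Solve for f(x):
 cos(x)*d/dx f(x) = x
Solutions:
 f(x) = C1 + Integral(x/cos(x), x)


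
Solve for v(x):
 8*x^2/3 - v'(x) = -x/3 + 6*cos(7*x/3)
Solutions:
 v(x) = C1 + 8*x^3/9 + x^2/6 - 18*sin(7*x/3)/7


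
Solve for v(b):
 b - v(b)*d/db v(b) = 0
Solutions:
 v(b) = -sqrt(C1 + b^2)
 v(b) = sqrt(C1 + b^2)


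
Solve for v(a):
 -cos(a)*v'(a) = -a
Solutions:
 v(a) = C1 + Integral(a/cos(a), a)


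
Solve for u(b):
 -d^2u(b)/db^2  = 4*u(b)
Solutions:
 u(b) = C1*sin(2*b) + C2*cos(2*b)


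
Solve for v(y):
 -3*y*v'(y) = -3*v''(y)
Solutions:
 v(y) = C1 + C2*erfi(sqrt(2)*y/2)


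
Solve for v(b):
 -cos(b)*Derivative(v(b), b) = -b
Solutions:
 v(b) = C1 + Integral(b/cos(b), b)


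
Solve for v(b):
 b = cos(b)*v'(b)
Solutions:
 v(b) = C1 + Integral(b/cos(b), b)


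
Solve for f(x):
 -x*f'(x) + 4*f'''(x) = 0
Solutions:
 f(x) = C1 + Integral(C2*airyai(2^(1/3)*x/2) + C3*airybi(2^(1/3)*x/2), x)


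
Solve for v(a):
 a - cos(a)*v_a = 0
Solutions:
 v(a) = C1 + Integral(a/cos(a), a)


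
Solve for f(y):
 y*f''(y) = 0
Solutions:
 f(y) = C1 + C2*y


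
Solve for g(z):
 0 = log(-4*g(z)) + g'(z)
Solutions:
 Integral(1/(log(-_y) + 2*log(2)), (_y, g(z))) = C1 - z


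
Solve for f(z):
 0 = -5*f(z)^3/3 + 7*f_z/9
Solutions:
 f(z) = -sqrt(14)*sqrt(-1/(C1 + 15*z))/2
 f(z) = sqrt(14)*sqrt(-1/(C1 + 15*z))/2


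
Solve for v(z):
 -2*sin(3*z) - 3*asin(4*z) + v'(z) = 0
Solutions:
 v(z) = C1 + 3*z*asin(4*z) + 3*sqrt(1 - 16*z^2)/4 - 2*cos(3*z)/3


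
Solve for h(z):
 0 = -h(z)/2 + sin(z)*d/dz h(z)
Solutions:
 h(z) = C1*(cos(z) - 1)^(1/4)/(cos(z) + 1)^(1/4)


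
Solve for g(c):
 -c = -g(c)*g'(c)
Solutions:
 g(c) = -sqrt(C1 + c^2)
 g(c) = sqrt(C1 + c^2)


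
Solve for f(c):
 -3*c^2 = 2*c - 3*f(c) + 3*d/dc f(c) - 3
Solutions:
 f(c) = C1*exp(c) + c^2 + 8*c/3 + 5/3


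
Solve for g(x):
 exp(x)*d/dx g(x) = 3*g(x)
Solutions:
 g(x) = C1*exp(-3*exp(-x))


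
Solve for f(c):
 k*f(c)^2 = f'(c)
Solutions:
 f(c) = -1/(C1 + c*k)


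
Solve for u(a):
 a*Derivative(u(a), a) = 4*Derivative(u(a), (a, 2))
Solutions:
 u(a) = C1 + C2*erfi(sqrt(2)*a/4)


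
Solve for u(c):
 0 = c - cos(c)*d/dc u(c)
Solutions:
 u(c) = C1 + Integral(c/cos(c), c)


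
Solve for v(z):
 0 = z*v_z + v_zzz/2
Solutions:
 v(z) = C1 + Integral(C2*airyai(-2^(1/3)*z) + C3*airybi(-2^(1/3)*z), z)


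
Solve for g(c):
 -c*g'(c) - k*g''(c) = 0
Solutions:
 g(c) = C1 + C2*sqrt(k)*erf(sqrt(2)*c*sqrt(1/k)/2)


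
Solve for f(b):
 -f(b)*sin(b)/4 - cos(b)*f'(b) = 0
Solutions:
 f(b) = C1*cos(b)^(1/4)


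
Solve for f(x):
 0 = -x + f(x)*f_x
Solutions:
 f(x) = -sqrt(C1 + x^2)
 f(x) = sqrt(C1 + x^2)


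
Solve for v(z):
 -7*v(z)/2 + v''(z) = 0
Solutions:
 v(z) = C1*exp(-sqrt(14)*z/2) + C2*exp(sqrt(14)*z/2)


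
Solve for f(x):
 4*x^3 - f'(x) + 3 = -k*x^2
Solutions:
 f(x) = C1 + k*x^3/3 + x^4 + 3*x


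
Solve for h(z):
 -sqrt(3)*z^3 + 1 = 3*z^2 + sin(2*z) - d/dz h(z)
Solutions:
 h(z) = C1 + sqrt(3)*z^4/4 + z^3 - z - cos(2*z)/2


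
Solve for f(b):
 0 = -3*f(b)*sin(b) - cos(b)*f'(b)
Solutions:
 f(b) = C1*cos(b)^3


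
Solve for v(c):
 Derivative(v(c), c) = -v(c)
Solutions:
 v(c) = C1*exp(-c)


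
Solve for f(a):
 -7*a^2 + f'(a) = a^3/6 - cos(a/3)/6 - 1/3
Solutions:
 f(a) = C1 + a^4/24 + 7*a^3/3 - a/3 - sin(a/3)/2


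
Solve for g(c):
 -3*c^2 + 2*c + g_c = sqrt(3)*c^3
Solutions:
 g(c) = C1 + sqrt(3)*c^4/4 + c^3 - c^2


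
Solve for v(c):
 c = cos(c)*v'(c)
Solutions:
 v(c) = C1 + Integral(c/cos(c), c)


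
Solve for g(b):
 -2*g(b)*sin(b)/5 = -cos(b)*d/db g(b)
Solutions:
 g(b) = C1/cos(b)^(2/5)


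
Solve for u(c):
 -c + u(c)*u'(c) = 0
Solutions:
 u(c) = -sqrt(C1 + c^2)
 u(c) = sqrt(C1 + c^2)


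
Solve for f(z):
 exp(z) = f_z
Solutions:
 f(z) = C1 + exp(z)


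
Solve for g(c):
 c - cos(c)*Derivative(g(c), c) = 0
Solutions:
 g(c) = C1 + Integral(c/cos(c), c)


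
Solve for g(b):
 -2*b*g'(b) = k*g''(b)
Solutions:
 g(b) = C1 + C2*sqrt(k)*erf(b*sqrt(1/k))


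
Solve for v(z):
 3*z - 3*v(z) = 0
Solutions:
 v(z) = z


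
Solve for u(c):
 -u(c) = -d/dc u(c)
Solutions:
 u(c) = C1*exp(c)


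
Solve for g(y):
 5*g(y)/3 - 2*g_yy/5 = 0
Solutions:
 g(y) = C1*exp(-5*sqrt(6)*y/6) + C2*exp(5*sqrt(6)*y/6)


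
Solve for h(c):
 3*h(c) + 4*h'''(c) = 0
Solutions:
 h(c) = C3*exp(-6^(1/3)*c/2) + (C1*sin(2^(1/3)*3^(5/6)*c/4) + C2*cos(2^(1/3)*3^(5/6)*c/4))*exp(6^(1/3)*c/4)


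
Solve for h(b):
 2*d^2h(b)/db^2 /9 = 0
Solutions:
 h(b) = C1 + C2*b


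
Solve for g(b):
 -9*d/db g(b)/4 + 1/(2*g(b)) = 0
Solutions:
 g(b) = -sqrt(C1 + 4*b)/3
 g(b) = sqrt(C1 + 4*b)/3


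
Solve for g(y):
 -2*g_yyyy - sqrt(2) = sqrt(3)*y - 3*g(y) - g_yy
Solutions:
 g(y) = C1*exp(-sqrt(6)*y/2) + C2*exp(sqrt(6)*y/2) + C3*sin(y) + C4*cos(y) + sqrt(3)*y/3 + sqrt(2)/3


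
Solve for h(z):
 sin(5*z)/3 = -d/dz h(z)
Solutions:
 h(z) = C1 + cos(5*z)/15


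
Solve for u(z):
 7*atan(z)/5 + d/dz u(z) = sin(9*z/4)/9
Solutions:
 u(z) = C1 - 7*z*atan(z)/5 + 7*log(z^2 + 1)/10 - 4*cos(9*z/4)/81


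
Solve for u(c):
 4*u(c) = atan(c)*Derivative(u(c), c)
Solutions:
 u(c) = C1*exp(4*Integral(1/atan(c), c))


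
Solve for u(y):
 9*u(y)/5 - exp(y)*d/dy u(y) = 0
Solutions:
 u(y) = C1*exp(-9*exp(-y)/5)


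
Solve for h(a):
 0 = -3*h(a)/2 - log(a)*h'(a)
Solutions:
 h(a) = C1*exp(-3*li(a)/2)


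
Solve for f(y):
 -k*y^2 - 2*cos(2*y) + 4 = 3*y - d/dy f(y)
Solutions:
 f(y) = C1 + k*y^3/3 + 3*y^2/2 - 4*y + sin(2*y)


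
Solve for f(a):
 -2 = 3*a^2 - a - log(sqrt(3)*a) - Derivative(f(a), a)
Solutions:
 f(a) = C1 + a^3 - a^2/2 - a*log(a) - a*log(3)/2 + 3*a


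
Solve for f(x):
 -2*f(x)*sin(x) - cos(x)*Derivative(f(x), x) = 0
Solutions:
 f(x) = C1*cos(x)^2


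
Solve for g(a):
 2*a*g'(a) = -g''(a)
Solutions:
 g(a) = C1 + C2*erf(a)


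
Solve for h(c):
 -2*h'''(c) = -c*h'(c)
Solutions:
 h(c) = C1 + Integral(C2*airyai(2^(2/3)*c/2) + C3*airybi(2^(2/3)*c/2), c)


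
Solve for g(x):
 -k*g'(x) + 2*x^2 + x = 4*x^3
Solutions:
 g(x) = C1 - x^4/k + 2*x^3/(3*k) + x^2/(2*k)


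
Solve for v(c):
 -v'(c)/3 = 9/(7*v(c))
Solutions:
 v(c) = -sqrt(C1 - 378*c)/7
 v(c) = sqrt(C1 - 378*c)/7


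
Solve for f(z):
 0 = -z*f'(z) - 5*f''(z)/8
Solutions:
 f(z) = C1 + C2*erf(2*sqrt(5)*z/5)


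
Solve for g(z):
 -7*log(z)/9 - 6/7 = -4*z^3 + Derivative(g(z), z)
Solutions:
 g(z) = C1 + z^4 - 7*z*log(z)/9 - 5*z/63


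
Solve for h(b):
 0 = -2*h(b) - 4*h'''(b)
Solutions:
 h(b) = C3*exp(-2^(2/3)*b/2) + (C1*sin(2^(2/3)*sqrt(3)*b/4) + C2*cos(2^(2/3)*sqrt(3)*b/4))*exp(2^(2/3)*b/4)


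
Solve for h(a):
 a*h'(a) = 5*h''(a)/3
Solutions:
 h(a) = C1 + C2*erfi(sqrt(30)*a/10)


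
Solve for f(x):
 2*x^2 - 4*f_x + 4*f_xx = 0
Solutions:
 f(x) = C1 + C2*exp(x) + x^3/6 + x^2/2 + x


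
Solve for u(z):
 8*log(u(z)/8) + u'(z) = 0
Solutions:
 -Integral(1/(-log(_y) + 3*log(2)), (_y, u(z)))/8 = C1 - z


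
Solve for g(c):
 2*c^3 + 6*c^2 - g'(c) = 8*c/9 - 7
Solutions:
 g(c) = C1 + c^4/2 + 2*c^3 - 4*c^2/9 + 7*c


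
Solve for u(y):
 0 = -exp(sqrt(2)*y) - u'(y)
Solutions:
 u(y) = C1 - sqrt(2)*exp(sqrt(2)*y)/2


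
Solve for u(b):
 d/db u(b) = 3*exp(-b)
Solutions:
 u(b) = C1 - 3*exp(-b)


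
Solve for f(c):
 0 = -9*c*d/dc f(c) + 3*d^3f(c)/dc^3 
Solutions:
 f(c) = C1 + Integral(C2*airyai(3^(1/3)*c) + C3*airybi(3^(1/3)*c), c)


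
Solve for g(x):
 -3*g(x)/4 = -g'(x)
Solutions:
 g(x) = C1*exp(3*x/4)


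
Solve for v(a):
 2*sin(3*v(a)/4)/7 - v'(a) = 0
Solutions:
 -2*a/7 + 2*log(cos(3*v(a)/4) - 1)/3 - 2*log(cos(3*v(a)/4) + 1)/3 = C1


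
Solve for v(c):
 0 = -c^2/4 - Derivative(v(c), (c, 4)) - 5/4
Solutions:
 v(c) = C1 + C2*c + C3*c^2 + C4*c^3 - c^6/1440 - 5*c^4/96


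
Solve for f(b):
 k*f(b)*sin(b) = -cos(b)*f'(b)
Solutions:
 f(b) = C1*exp(k*log(cos(b)))


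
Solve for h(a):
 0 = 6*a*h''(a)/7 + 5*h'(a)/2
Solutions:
 h(a) = C1 + C2/a^(23/12)


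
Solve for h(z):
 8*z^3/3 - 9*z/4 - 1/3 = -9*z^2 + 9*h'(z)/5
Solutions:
 h(z) = C1 + 10*z^4/27 + 5*z^3/3 - 5*z^2/8 - 5*z/27


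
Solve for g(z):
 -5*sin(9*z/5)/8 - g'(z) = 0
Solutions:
 g(z) = C1 + 25*cos(9*z/5)/72


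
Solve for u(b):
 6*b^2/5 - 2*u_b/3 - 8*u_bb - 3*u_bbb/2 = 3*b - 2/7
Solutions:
 u(b) = C1 + C2*exp(2*b*(-4 + sqrt(15))/3) + C3*exp(-2*b*(sqrt(15) + 4)/3) + 3*b^3/5 - 477*b^2/20 + 39531*b/70


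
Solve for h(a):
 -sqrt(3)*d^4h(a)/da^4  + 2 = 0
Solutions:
 h(a) = C1 + C2*a + C3*a^2 + C4*a^3 + sqrt(3)*a^4/36


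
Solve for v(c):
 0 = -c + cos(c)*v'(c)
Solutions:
 v(c) = C1 + Integral(c/cos(c), c)


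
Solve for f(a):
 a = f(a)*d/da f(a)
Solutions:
 f(a) = -sqrt(C1 + a^2)
 f(a) = sqrt(C1 + a^2)


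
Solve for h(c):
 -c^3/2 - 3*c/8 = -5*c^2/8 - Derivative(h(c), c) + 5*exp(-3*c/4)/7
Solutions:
 h(c) = C1 + c^4/8 - 5*c^3/24 + 3*c^2/16 - 20*exp(-3*c/4)/21


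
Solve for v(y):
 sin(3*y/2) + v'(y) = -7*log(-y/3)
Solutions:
 v(y) = C1 - 7*y*log(-y) + 7*y + 7*y*log(3) + 2*cos(3*y/2)/3


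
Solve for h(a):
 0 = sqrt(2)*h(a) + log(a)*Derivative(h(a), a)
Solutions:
 h(a) = C1*exp(-sqrt(2)*li(a))


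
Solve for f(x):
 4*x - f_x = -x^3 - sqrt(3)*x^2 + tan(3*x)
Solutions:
 f(x) = C1 + x^4/4 + sqrt(3)*x^3/3 + 2*x^2 + log(cos(3*x))/3


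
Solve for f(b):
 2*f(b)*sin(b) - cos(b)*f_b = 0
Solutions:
 f(b) = C1/cos(b)^2


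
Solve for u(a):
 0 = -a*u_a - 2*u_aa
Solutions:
 u(a) = C1 + C2*erf(a/2)


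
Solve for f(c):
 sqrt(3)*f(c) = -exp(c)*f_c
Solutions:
 f(c) = C1*exp(sqrt(3)*exp(-c))


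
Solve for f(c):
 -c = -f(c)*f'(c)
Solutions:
 f(c) = -sqrt(C1 + c^2)
 f(c) = sqrt(C1 + c^2)


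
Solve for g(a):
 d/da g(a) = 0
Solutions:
 g(a) = C1


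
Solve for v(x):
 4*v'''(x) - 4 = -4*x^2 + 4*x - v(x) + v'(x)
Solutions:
 v(x) = C1*exp(3^(1/3)*x*(3^(1/3)/(sqrt(78) + 9)^(1/3) + (sqrt(78) + 9)^(1/3))/12)*sin(3^(1/6)*x*(-3^(2/3)*(sqrt(78) + 9)^(1/3) + 3/(sqrt(78) + 9)^(1/3))/12) + C2*exp(3^(1/3)*x*(3^(1/3)/(sqrt(78) + 9)^(1/3) + (sqrt(78) + 9)^(1/3))/12)*cos(3^(1/6)*x*(-3^(2/3)*(sqrt(78) + 9)^(1/3) + 3/(sqrt(78) + 9)^(1/3))/12) + C3*exp(-3^(1/3)*x*(3^(1/3)/(sqrt(78) + 9)^(1/3) + (sqrt(78) + 9)^(1/3))/6) - 4*x^2 - 4*x


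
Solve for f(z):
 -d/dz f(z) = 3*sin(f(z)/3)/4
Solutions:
 3*z/4 + 3*log(cos(f(z)/3) - 1)/2 - 3*log(cos(f(z)/3) + 1)/2 = C1


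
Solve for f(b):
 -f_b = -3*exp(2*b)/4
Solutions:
 f(b) = C1 + 3*exp(2*b)/8


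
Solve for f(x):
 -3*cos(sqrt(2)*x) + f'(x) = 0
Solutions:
 f(x) = C1 + 3*sqrt(2)*sin(sqrt(2)*x)/2


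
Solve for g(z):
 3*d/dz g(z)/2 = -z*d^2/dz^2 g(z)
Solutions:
 g(z) = C1 + C2/sqrt(z)


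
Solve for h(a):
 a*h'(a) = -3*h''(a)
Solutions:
 h(a) = C1 + C2*erf(sqrt(6)*a/6)


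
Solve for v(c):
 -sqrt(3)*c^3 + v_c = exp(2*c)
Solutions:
 v(c) = C1 + sqrt(3)*c^4/4 + exp(2*c)/2


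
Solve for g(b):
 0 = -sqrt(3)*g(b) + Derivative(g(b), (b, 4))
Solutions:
 g(b) = C1*exp(-3^(1/8)*b) + C2*exp(3^(1/8)*b) + C3*sin(3^(1/8)*b) + C4*cos(3^(1/8)*b)


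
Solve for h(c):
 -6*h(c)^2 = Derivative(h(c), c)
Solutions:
 h(c) = 1/(C1 + 6*c)


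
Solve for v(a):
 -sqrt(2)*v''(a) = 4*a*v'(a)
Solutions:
 v(a) = C1 + C2*erf(2^(1/4)*a)


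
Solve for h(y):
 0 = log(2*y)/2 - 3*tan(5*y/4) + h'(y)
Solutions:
 h(y) = C1 - y*log(y)/2 - y*log(2)/2 + y/2 - 12*log(cos(5*y/4))/5


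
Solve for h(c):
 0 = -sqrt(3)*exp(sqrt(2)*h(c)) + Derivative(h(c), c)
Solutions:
 h(c) = sqrt(2)*(2*log(-1/(C1 + sqrt(3)*c)) - log(2))/4


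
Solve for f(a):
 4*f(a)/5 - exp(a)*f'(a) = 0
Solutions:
 f(a) = C1*exp(-4*exp(-a)/5)


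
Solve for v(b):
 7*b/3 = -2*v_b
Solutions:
 v(b) = C1 - 7*b^2/12


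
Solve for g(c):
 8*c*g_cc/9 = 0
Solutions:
 g(c) = C1 + C2*c


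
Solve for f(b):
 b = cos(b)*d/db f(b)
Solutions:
 f(b) = C1 + Integral(b/cos(b), b)


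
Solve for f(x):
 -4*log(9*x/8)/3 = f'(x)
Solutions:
 f(x) = C1 - 4*x*log(x)/3 - 8*x*log(3)/3 + 4*x/3 + 4*x*log(2)


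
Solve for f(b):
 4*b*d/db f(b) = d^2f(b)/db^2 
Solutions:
 f(b) = C1 + C2*erfi(sqrt(2)*b)


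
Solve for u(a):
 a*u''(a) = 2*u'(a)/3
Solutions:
 u(a) = C1 + C2*a^(5/3)


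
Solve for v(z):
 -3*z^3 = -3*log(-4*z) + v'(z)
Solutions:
 v(z) = C1 - 3*z^4/4 + 3*z*log(-z) + 3*z*(-1 + 2*log(2))


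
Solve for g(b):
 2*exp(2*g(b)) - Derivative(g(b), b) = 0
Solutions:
 g(b) = log(-sqrt(-1/(C1 + 2*b))) - log(2)/2
 g(b) = log(-1/(C1 + 2*b))/2 - log(2)/2


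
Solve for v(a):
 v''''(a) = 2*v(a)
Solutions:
 v(a) = C1*exp(-2^(1/4)*a) + C2*exp(2^(1/4)*a) + C3*sin(2^(1/4)*a) + C4*cos(2^(1/4)*a)


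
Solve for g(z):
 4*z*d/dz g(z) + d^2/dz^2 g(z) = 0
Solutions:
 g(z) = C1 + C2*erf(sqrt(2)*z)


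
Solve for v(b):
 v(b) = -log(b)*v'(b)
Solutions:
 v(b) = C1*exp(-li(b))


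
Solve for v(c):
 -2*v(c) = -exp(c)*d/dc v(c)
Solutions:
 v(c) = C1*exp(-2*exp(-c))


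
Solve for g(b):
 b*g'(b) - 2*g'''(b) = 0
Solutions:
 g(b) = C1 + Integral(C2*airyai(2^(2/3)*b/2) + C3*airybi(2^(2/3)*b/2), b)


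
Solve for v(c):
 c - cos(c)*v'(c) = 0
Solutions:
 v(c) = C1 + Integral(c/cos(c), c)


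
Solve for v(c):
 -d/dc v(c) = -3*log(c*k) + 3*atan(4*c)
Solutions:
 v(c) = C1 + 3*c*log(c*k) - 3*c*atan(4*c) - 3*c + 3*log(16*c^2 + 1)/8


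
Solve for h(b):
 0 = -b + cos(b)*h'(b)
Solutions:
 h(b) = C1 + Integral(b/cos(b), b)


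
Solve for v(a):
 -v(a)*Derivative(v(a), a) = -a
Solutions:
 v(a) = -sqrt(C1 + a^2)
 v(a) = sqrt(C1 + a^2)


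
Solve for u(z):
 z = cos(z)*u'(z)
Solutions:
 u(z) = C1 + Integral(z/cos(z), z)


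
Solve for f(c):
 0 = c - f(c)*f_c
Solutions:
 f(c) = -sqrt(C1 + c^2)
 f(c) = sqrt(C1 + c^2)


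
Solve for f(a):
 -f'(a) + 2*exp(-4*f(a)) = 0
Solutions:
 f(a) = log(-I*(C1 + 8*a)^(1/4))
 f(a) = log(I*(C1 + 8*a)^(1/4))
 f(a) = log(-(C1 + 8*a)^(1/4))
 f(a) = log(C1 + 8*a)/4


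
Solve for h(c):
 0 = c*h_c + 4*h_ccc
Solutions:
 h(c) = C1 + Integral(C2*airyai(-2^(1/3)*c/2) + C3*airybi(-2^(1/3)*c/2), c)


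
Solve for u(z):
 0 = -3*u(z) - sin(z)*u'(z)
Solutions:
 u(z) = C1*(cos(z) + 1)^(3/2)/(cos(z) - 1)^(3/2)


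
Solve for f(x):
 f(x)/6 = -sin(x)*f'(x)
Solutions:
 f(x) = C1*(cos(x) + 1)^(1/12)/(cos(x) - 1)^(1/12)


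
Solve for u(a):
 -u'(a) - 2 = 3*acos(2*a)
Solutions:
 u(a) = C1 - 3*a*acos(2*a) - 2*a + 3*sqrt(1 - 4*a^2)/2


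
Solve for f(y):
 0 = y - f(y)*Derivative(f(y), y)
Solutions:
 f(y) = -sqrt(C1 + y^2)
 f(y) = sqrt(C1 + y^2)


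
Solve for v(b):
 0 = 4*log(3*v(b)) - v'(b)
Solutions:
 -Integral(1/(log(_y) + log(3)), (_y, v(b)))/4 = C1 - b


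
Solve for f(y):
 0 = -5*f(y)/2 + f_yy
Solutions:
 f(y) = C1*exp(-sqrt(10)*y/2) + C2*exp(sqrt(10)*y/2)


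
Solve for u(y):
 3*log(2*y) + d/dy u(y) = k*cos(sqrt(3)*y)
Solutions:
 u(y) = C1 + sqrt(3)*k*sin(sqrt(3)*y)/3 - 3*y*log(y) - 3*y*log(2) + 3*y


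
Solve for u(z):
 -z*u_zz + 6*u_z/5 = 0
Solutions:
 u(z) = C1 + C2*z^(11/5)


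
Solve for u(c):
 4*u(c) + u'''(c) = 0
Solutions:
 u(c) = C3*exp(-2^(2/3)*c) + (C1*sin(2^(2/3)*sqrt(3)*c/2) + C2*cos(2^(2/3)*sqrt(3)*c/2))*exp(2^(2/3)*c/2)


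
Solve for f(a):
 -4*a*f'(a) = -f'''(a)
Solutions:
 f(a) = C1 + Integral(C2*airyai(2^(2/3)*a) + C3*airybi(2^(2/3)*a), a)


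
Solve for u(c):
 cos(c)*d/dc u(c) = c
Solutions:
 u(c) = C1 + Integral(c/cos(c), c)


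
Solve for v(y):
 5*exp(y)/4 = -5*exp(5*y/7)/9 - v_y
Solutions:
 v(y) = C1 - 7*exp(5*y/7)/9 - 5*exp(y)/4


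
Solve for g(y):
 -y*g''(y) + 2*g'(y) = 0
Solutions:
 g(y) = C1 + C2*y^3


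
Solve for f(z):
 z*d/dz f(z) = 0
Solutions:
 f(z) = C1


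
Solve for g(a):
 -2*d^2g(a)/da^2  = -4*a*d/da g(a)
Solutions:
 g(a) = C1 + C2*erfi(a)


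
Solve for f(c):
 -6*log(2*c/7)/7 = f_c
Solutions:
 f(c) = C1 - 6*c*log(c)/7 - 6*c*log(2)/7 + 6*c/7 + 6*c*log(7)/7


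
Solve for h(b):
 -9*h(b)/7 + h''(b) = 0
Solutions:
 h(b) = C1*exp(-3*sqrt(7)*b/7) + C2*exp(3*sqrt(7)*b/7)


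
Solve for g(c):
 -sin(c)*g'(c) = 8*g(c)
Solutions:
 g(c) = C1*(cos(c)^4 + 4*cos(c)^3 + 6*cos(c)^2 + 4*cos(c) + 1)/(cos(c)^4 - 4*cos(c)^3 + 6*cos(c)^2 - 4*cos(c) + 1)


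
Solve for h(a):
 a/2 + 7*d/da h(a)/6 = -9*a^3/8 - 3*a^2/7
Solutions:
 h(a) = C1 - 27*a^4/112 - 6*a^3/49 - 3*a^2/14


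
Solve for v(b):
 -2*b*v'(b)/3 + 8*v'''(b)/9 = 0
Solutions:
 v(b) = C1 + Integral(C2*airyai(6^(1/3)*b/2) + C3*airybi(6^(1/3)*b/2), b)


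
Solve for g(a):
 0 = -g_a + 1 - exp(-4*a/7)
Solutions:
 g(a) = C1 + a + 7*exp(-4*a/7)/4


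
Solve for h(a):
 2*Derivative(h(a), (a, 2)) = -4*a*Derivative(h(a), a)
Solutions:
 h(a) = C1 + C2*erf(a)


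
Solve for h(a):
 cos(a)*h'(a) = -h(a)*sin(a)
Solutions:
 h(a) = C1*cos(a)


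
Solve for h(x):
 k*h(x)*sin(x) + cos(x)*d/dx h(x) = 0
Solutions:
 h(x) = C1*exp(k*log(cos(x)))


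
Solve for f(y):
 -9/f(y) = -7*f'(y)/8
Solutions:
 f(y) = -sqrt(C1 + 1008*y)/7
 f(y) = sqrt(C1 + 1008*y)/7


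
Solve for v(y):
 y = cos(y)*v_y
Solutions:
 v(y) = C1 + Integral(y/cos(y), y)


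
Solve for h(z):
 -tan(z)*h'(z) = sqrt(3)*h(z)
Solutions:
 h(z) = C1/sin(z)^(sqrt(3))


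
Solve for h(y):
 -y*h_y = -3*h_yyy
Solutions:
 h(y) = C1 + Integral(C2*airyai(3^(2/3)*y/3) + C3*airybi(3^(2/3)*y/3), y)


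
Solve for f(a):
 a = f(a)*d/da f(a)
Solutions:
 f(a) = -sqrt(C1 + a^2)
 f(a) = sqrt(C1 + a^2)


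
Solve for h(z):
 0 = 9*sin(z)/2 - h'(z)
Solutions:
 h(z) = C1 - 9*cos(z)/2


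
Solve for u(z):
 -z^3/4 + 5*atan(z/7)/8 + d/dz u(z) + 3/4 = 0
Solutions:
 u(z) = C1 + z^4/16 - 5*z*atan(z/7)/8 - 3*z/4 + 35*log(z^2 + 49)/16


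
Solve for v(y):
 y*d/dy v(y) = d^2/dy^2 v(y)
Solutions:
 v(y) = C1 + C2*erfi(sqrt(2)*y/2)


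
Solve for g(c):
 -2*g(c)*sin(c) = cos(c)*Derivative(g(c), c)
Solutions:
 g(c) = C1*cos(c)^2


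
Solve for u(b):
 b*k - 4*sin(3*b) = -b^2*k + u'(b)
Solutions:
 u(b) = C1 + b^3*k/3 + b^2*k/2 + 4*cos(3*b)/3


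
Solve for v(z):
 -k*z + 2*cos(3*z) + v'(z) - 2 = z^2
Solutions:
 v(z) = C1 + k*z^2/2 + z^3/3 + 2*z - 2*sin(3*z)/3


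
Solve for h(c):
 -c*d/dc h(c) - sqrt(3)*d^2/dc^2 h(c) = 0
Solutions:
 h(c) = C1 + C2*erf(sqrt(2)*3^(3/4)*c/6)


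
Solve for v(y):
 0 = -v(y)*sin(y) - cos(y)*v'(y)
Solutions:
 v(y) = C1*cos(y)


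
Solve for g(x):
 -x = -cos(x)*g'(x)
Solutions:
 g(x) = C1 + Integral(x/cos(x), x)


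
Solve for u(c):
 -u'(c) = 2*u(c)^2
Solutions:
 u(c) = 1/(C1 + 2*c)


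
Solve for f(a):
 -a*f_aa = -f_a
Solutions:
 f(a) = C1 + C2*a^2


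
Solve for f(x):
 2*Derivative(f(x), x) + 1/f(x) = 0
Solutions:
 f(x) = -sqrt(C1 - x)
 f(x) = sqrt(C1 - x)


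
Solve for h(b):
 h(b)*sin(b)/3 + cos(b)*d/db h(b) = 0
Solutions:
 h(b) = C1*cos(b)^(1/3)


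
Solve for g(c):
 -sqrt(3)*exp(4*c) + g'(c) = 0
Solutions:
 g(c) = C1 + sqrt(3)*exp(4*c)/4


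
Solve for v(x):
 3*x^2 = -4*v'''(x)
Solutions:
 v(x) = C1 + C2*x + C3*x^2 - x^5/80


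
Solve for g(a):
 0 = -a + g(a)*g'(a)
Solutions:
 g(a) = -sqrt(C1 + a^2)
 g(a) = sqrt(C1 + a^2)


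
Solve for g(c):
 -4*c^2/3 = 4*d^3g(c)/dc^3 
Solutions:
 g(c) = C1 + C2*c + C3*c^2 - c^5/180


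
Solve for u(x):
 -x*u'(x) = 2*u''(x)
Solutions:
 u(x) = C1 + C2*erf(x/2)


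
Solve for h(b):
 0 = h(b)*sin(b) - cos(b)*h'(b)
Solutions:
 h(b) = C1/cos(b)


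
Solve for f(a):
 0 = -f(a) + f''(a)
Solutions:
 f(a) = C1*exp(-a) + C2*exp(a)


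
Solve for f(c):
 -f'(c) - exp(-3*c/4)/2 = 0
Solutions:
 f(c) = C1 + 2*exp(-3*c/4)/3


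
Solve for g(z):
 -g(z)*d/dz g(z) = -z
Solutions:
 g(z) = -sqrt(C1 + z^2)
 g(z) = sqrt(C1 + z^2)


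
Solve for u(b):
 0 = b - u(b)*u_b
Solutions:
 u(b) = -sqrt(C1 + b^2)
 u(b) = sqrt(C1 + b^2)


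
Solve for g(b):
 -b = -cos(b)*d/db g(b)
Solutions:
 g(b) = C1 + Integral(b/cos(b), b)


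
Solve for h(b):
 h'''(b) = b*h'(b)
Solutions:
 h(b) = C1 + Integral(C2*airyai(b) + C3*airybi(b), b)


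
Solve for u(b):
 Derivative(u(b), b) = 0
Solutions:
 u(b) = C1


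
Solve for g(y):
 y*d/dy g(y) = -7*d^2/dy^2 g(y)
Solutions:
 g(y) = C1 + C2*erf(sqrt(14)*y/14)


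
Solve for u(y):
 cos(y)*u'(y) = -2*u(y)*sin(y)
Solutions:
 u(y) = C1*cos(y)^2


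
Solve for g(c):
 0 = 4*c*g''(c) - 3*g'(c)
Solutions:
 g(c) = C1 + C2*c^(7/4)


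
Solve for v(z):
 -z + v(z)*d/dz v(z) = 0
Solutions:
 v(z) = -sqrt(C1 + z^2)
 v(z) = sqrt(C1 + z^2)


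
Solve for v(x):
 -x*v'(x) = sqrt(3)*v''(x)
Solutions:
 v(x) = C1 + C2*erf(sqrt(2)*3^(3/4)*x/6)


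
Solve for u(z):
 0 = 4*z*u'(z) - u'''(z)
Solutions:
 u(z) = C1 + Integral(C2*airyai(2^(2/3)*z) + C3*airybi(2^(2/3)*z), z)


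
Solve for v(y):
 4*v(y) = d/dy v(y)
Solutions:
 v(y) = C1*exp(4*y)


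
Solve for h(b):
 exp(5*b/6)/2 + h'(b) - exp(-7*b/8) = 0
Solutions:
 h(b) = C1 - 3*exp(5*b/6)/5 - 8*exp(-7*b/8)/7


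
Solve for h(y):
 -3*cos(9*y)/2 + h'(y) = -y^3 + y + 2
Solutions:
 h(y) = C1 - y^4/4 + y^2/2 + 2*y + sin(9*y)/6


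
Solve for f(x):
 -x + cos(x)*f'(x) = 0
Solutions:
 f(x) = C1 + Integral(x/cos(x), x)


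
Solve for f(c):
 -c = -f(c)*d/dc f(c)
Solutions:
 f(c) = -sqrt(C1 + c^2)
 f(c) = sqrt(C1 + c^2)


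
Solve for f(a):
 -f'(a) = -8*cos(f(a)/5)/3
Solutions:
 -8*a/3 - 5*log(sin(f(a)/5) - 1)/2 + 5*log(sin(f(a)/5) + 1)/2 = C1


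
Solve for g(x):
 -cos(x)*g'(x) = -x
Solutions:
 g(x) = C1 + Integral(x/cos(x), x)


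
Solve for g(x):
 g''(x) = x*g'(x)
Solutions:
 g(x) = C1 + C2*erfi(sqrt(2)*x/2)


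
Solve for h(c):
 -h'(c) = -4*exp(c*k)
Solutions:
 h(c) = C1 + 4*exp(c*k)/k


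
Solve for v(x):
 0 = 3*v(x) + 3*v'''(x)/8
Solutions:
 v(x) = C3*exp(-2*x) + (C1*sin(sqrt(3)*x) + C2*cos(sqrt(3)*x))*exp(x)


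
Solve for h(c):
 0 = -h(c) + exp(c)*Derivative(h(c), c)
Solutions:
 h(c) = C1*exp(-exp(-c))


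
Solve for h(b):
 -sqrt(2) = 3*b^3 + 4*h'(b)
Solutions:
 h(b) = C1 - 3*b^4/16 - sqrt(2)*b/4


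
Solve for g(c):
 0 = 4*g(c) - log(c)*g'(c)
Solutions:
 g(c) = C1*exp(4*li(c))


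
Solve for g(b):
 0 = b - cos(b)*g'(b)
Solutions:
 g(b) = C1 + Integral(b/cos(b), b)


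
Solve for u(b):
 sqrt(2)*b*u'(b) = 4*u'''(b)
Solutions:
 u(b) = C1 + Integral(C2*airyai(sqrt(2)*b/2) + C3*airybi(sqrt(2)*b/2), b)


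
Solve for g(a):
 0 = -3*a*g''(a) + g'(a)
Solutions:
 g(a) = C1 + C2*a^(4/3)


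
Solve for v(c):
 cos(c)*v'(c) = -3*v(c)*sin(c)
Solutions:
 v(c) = C1*cos(c)^3


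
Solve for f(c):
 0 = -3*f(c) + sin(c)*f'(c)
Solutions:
 f(c) = C1*(cos(c) - 1)^(3/2)/(cos(c) + 1)^(3/2)


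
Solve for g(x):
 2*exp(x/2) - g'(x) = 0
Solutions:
 g(x) = C1 + 4*exp(x/2)


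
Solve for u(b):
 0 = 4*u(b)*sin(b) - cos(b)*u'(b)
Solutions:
 u(b) = C1/cos(b)^4


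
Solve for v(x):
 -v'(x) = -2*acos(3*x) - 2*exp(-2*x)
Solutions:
 v(x) = C1 + 2*x*acos(3*x) - 2*sqrt(1 - 9*x^2)/3 - exp(-2*x)


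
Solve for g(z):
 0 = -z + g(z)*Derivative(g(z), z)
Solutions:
 g(z) = -sqrt(C1 + z^2)
 g(z) = sqrt(C1 + z^2)


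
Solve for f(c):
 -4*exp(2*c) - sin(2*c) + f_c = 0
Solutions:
 f(c) = C1 + 2*exp(2*c) - cos(2*c)/2


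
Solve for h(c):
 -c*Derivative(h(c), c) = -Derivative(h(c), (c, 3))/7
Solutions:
 h(c) = C1 + Integral(C2*airyai(7^(1/3)*c) + C3*airybi(7^(1/3)*c), c)


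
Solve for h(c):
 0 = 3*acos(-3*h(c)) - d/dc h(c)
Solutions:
 Integral(1/acos(-3*_y), (_y, h(c))) = C1 + 3*c


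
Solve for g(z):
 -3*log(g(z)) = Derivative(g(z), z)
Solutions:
 li(g(z)) = C1 - 3*z


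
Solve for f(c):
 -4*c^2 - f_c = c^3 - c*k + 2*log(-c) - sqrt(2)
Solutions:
 f(c) = C1 - c^4/4 - 4*c^3/3 + c^2*k/2 - 2*c*log(-c) + c*(sqrt(2) + 2)


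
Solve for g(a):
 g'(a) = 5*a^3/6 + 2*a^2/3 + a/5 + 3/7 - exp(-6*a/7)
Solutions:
 g(a) = C1 + 5*a^4/24 + 2*a^3/9 + a^2/10 + 3*a/7 + 7*exp(-6*a/7)/6


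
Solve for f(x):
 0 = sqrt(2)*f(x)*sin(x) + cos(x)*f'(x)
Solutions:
 f(x) = C1*cos(x)^(sqrt(2))


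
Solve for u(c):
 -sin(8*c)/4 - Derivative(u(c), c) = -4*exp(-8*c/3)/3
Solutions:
 u(c) = C1 + cos(8*c)/32 - exp(-8*c/3)/2


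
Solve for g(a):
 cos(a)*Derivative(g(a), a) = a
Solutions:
 g(a) = C1 + Integral(a/cos(a), a)


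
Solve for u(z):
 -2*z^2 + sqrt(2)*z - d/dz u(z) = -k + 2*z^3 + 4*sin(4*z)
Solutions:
 u(z) = C1 + k*z - z^4/2 - 2*z^3/3 + sqrt(2)*z^2/2 + cos(4*z)


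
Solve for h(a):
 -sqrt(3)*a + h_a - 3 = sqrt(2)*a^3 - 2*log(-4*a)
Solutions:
 h(a) = C1 + sqrt(2)*a^4/4 + sqrt(3)*a^2/2 - 2*a*log(-a) + a*(5 - 4*log(2))


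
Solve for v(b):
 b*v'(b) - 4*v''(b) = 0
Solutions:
 v(b) = C1 + C2*erfi(sqrt(2)*b/4)


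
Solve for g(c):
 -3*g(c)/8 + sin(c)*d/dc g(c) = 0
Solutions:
 g(c) = C1*(cos(c) - 1)^(3/16)/(cos(c) + 1)^(3/16)


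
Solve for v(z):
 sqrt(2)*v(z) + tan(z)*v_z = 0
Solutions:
 v(z) = C1/sin(z)^(sqrt(2))


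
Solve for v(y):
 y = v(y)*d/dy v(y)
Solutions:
 v(y) = -sqrt(C1 + y^2)
 v(y) = sqrt(C1 + y^2)


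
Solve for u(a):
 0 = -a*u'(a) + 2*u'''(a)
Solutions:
 u(a) = C1 + Integral(C2*airyai(2^(2/3)*a/2) + C3*airybi(2^(2/3)*a/2), a)


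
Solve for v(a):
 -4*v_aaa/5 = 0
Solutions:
 v(a) = C1 + C2*a + C3*a^2


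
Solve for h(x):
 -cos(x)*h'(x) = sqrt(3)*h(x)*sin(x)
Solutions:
 h(x) = C1*cos(x)^(sqrt(3))


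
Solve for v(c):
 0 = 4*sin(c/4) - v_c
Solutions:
 v(c) = C1 - 16*cos(c/4)


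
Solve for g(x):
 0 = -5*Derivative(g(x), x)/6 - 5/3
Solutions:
 g(x) = C1 - 2*x


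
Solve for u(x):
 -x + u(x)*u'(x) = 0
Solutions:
 u(x) = -sqrt(C1 + x^2)
 u(x) = sqrt(C1 + x^2)


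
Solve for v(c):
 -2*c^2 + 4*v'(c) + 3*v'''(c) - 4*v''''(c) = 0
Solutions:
 v(c) = C1 + C2*exp(c*(-(8*sqrt(17) + 33)^(1/3) - 1/(8*sqrt(17) + 33)^(1/3) + 2)/8)*sin(sqrt(3)*c*(-(8*sqrt(17) + 33)^(1/3) + (8*sqrt(17) + 33)^(-1/3))/8) + C3*exp(c*(-(8*sqrt(17) + 33)^(1/3) - 1/(8*sqrt(17) + 33)^(1/3) + 2)/8)*cos(sqrt(3)*c*(-(8*sqrt(17) + 33)^(1/3) + (8*sqrt(17) + 33)^(-1/3))/8) + C4*exp(c*((8*sqrt(17) + 33)^(-1/3) + 1 + (8*sqrt(17) + 33)^(1/3))/4) + c^3/6 - 3*c/4


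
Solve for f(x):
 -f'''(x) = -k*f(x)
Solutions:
 f(x) = C1*exp(k^(1/3)*x) + C2*exp(k^(1/3)*x*(-1 + sqrt(3)*I)/2) + C3*exp(-k^(1/3)*x*(1 + sqrt(3)*I)/2)


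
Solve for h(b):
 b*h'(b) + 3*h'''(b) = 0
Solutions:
 h(b) = C1 + Integral(C2*airyai(-3^(2/3)*b/3) + C3*airybi(-3^(2/3)*b/3), b)


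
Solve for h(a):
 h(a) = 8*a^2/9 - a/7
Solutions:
 h(a) = a*(56*a - 9)/63


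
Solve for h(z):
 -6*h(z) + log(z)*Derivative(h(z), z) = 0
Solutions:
 h(z) = C1*exp(6*li(z))


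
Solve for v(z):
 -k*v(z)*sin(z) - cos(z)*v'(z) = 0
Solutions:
 v(z) = C1*exp(k*log(cos(z)))


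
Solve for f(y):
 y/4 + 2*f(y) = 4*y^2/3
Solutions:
 f(y) = y*(16*y - 3)/24


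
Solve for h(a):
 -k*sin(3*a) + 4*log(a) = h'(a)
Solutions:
 h(a) = C1 + 4*a*log(a) - 4*a + k*cos(3*a)/3


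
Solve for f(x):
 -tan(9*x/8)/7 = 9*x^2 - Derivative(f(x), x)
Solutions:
 f(x) = C1 + 3*x^3 - 8*log(cos(9*x/8))/63
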